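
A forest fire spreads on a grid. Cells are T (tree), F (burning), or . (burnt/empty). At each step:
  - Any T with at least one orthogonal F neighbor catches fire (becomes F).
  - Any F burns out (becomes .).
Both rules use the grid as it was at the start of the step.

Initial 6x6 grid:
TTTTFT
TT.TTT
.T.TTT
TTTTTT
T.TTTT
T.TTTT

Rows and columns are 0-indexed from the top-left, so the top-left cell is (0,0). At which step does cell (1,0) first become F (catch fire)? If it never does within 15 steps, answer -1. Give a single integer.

Step 1: cell (1,0)='T' (+3 fires, +1 burnt)
Step 2: cell (1,0)='T' (+4 fires, +3 burnt)
Step 3: cell (1,0)='T' (+4 fires, +4 burnt)
Step 4: cell (1,0)='T' (+5 fires, +4 burnt)
Step 5: cell (1,0)='F' (+6 fires, +5 burnt)
  -> target ignites at step 5
Step 6: cell (1,0)='.' (+4 fires, +6 burnt)
Step 7: cell (1,0)='.' (+2 fires, +4 burnt)
Step 8: cell (1,0)='.' (+1 fires, +2 burnt)
Step 9: cell (1,0)='.' (+1 fires, +1 burnt)
Step 10: cell (1,0)='.' (+0 fires, +1 burnt)
  fire out at step 10

5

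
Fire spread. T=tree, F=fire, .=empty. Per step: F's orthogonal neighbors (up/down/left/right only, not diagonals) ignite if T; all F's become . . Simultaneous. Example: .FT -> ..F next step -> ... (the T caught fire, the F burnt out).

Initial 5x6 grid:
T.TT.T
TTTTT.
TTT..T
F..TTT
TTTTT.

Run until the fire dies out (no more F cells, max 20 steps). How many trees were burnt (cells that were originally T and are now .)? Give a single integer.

Step 1: +2 fires, +1 burnt (F count now 2)
Step 2: +3 fires, +2 burnt (F count now 3)
Step 3: +4 fires, +3 burnt (F count now 4)
Step 4: +2 fires, +4 burnt (F count now 2)
Step 5: +4 fires, +2 burnt (F count now 4)
Step 6: +3 fires, +4 burnt (F count now 3)
Step 7: +1 fires, +3 burnt (F count now 1)
Step 8: +1 fires, +1 burnt (F count now 1)
Step 9: +0 fires, +1 burnt (F count now 0)
Fire out after step 9
Initially T: 21, now '.': 29
Total burnt (originally-T cells now '.'): 20

Answer: 20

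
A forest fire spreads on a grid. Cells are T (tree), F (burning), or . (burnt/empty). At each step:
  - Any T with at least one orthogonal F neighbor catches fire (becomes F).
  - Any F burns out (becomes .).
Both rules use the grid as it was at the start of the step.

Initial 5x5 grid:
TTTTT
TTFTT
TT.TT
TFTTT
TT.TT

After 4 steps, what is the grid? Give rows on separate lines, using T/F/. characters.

Step 1: 7 trees catch fire, 2 burn out
  TTFTT
  TF.FT
  TF.TT
  F.FTT
  TF.TT
Step 2: 8 trees catch fire, 7 burn out
  TF.FT
  F...F
  F..FT
  ...FT
  F..TT
Step 3: 5 trees catch fire, 8 burn out
  F...F
  .....
  ....F
  ....F
  ...FT
Step 4: 1 trees catch fire, 5 burn out
  .....
  .....
  .....
  .....
  ....F

.....
.....
.....
.....
....F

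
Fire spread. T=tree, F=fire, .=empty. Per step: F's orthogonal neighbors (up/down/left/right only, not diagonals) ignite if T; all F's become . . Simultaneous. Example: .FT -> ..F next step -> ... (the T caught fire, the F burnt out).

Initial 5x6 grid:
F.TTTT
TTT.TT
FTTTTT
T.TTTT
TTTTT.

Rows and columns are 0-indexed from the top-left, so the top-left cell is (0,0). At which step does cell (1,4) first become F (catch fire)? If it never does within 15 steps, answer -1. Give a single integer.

Step 1: cell (1,4)='T' (+3 fires, +2 burnt)
Step 2: cell (1,4)='T' (+3 fires, +3 burnt)
Step 3: cell (1,4)='T' (+4 fires, +3 burnt)
Step 4: cell (1,4)='T' (+4 fires, +4 burnt)
Step 5: cell (1,4)='F' (+5 fires, +4 burnt)
  -> target ignites at step 5
Step 6: cell (1,4)='.' (+4 fires, +5 burnt)
Step 7: cell (1,4)='.' (+1 fires, +4 burnt)
Step 8: cell (1,4)='.' (+0 fires, +1 burnt)
  fire out at step 8

5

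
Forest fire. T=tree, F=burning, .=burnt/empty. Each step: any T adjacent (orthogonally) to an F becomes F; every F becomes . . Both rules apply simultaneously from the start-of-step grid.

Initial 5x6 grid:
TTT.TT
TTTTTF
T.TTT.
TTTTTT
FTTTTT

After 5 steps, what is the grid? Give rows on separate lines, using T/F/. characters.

Step 1: 4 trees catch fire, 2 burn out
  TTT.TF
  TTTTF.
  T.TTT.
  FTTTTT
  .FTTTT
Step 2: 6 trees catch fire, 4 burn out
  TTT.F.
  TTTF..
  F.TTF.
  .FTTTT
  ..FTTT
Step 3: 6 trees catch fire, 6 burn out
  TTT...
  FTF...
  ..TF..
  ..FTFT
  ...FTT
Step 4: 7 trees catch fire, 6 burn out
  FTF...
  .F....
  ..F...
  ...F.F
  ....FT
Step 5: 2 trees catch fire, 7 burn out
  .F....
  ......
  ......
  ......
  .....F

.F....
......
......
......
.....F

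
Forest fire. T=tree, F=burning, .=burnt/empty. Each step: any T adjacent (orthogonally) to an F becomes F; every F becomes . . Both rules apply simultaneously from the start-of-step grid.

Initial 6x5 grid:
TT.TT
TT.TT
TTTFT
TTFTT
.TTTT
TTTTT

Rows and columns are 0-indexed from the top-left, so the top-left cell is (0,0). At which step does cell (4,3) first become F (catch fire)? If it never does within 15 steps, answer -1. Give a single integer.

Step 1: cell (4,3)='T' (+6 fires, +2 burnt)
Step 2: cell (4,3)='F' (+8 fires, +6 burnt)
  -> target ignites at step 2
Step 3: cell (4,3)='.' (+6 fires, +8 burnt)
Step 4: cell (4,3)='.' (+4 fires, +6 burnt)
Step 5: cell (4,3)='.' (+1 fires, +4 burnt)
Step 6: cell (4,3)='.' (+0 fires, +1 burnt)
  fire out at step 6

2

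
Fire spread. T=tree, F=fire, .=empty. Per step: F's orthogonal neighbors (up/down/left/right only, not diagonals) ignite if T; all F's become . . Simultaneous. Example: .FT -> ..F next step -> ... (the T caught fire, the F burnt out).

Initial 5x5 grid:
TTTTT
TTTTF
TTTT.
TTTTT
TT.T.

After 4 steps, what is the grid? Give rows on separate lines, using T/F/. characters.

Step 1: 2 trees catch fire, 1 burn out
  TTTTF
  TTTF.
  TTTT.
  TTTTT
  TT.T.
Step 2: 3 trees catch fire, 2 burn out
  TTTF.
  TTF..
  TTTF.
  TTTTT
  TT.T.
Step 3: 4 trees catch fire, 3 burn out
  TTF..
  TF...
  TTF..
  TTTFT
  TT.T.
Step 4: 6 trees catch fire, 4 burn out
  TF...
  F....
  TF...
  TTF.F
  TT.F.

TF...
F....
TF...
TTF.F
TT.F.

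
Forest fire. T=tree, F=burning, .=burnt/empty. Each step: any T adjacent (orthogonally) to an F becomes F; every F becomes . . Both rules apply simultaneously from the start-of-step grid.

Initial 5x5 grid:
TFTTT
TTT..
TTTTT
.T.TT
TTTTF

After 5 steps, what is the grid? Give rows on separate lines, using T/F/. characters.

Step 1: 5 trees catch fire, 2 burn out
  F.FTT
  TFT..
  TTTTT
  .T.TF
  TTTF.
Step 2: 7 trees catch fire, 5 burn out
  ...FT
  F.F..
  TFTTF
  .T.F.
  TTF..
Step 3: 6 trees catch fire, 7 burn out
  ....F
  .....
  F.FF.
  .F...
  TF...
Step 4: 1 trees catch fire, 6 burn out
  .....
  .....
  .....
  .....
  F....
Step 5: 0 trees catch fire, 1 burn out
  .....
  .....
  .....
  .....
  .....

.....
.....
.....
.....
.....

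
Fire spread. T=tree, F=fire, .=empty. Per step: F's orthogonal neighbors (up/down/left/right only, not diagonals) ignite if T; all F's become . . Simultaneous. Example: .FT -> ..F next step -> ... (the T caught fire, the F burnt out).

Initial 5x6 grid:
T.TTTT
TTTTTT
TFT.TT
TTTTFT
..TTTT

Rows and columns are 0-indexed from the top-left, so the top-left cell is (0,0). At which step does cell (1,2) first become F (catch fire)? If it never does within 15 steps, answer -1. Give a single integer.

Step 1: cell (1,2)='T' (+8 fires, +2 burnt)
Step 2: cell (1,2)='F' (+8 fires, +8 burnt)
  -> target ignites at step 2
Step 3: cell (1,2)='.' (+6 fires, +8 burnt)
Step 4: cell (1,2)='.' (+2 fires, +6 burnt)
Step 5: cell (1,2)='.' (+0 fires, +2 burnt)
  fire out at step 5

2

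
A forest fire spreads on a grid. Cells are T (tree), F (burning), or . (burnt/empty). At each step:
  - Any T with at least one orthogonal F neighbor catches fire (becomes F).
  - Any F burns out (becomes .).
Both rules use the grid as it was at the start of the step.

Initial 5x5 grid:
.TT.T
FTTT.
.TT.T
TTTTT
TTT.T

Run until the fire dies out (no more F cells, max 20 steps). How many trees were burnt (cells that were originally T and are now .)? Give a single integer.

Answer: 17

Derivation:
Step 1: +1 fires, +1 burnt (F count now 1)
Step 2: +3 fires, +1 burnt (F count now 3)
Step 3: +4 fires, +3 burnt (F count now 4)
Step 4: +3 fires, +4 burnt (F count now 3)
Step 5: +3 fires, +3 burnt (F count now 3)
Step 6: +1 fires, +3 burnt (F count now 1)
Step 7: +2 fires, +1 burnt (F count now 2)
Step 8: +0 fires, +2 burnt (F count now 0)
Fire out after step 8
Initially T: 18, now '.': 24
Total burnt (originally-T cells now '.'): 17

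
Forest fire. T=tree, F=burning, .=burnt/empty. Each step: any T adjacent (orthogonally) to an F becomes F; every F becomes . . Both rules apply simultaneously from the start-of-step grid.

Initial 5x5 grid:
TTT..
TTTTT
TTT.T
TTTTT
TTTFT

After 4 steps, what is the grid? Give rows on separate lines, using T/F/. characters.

Step 1: 3 trees catch fire, 1 burn out
  TTT..
  TTTTT
  TTT.T
  TTTFT
  TTF.F
Step 2: 3 trees catch fire, 3 burn out
  TTT..
  TTTTT
  TTT.T
  TTF.F
  TF...
Step 3: 4 trees catch fire, 3 burn out
  TTT..
  TTTTT
  TTF.F
  TF...
  F....
Step 4: 4 trees catch fire, 4 burn out
  TTT..
  TTFTF
  TF...
  F....
  .....

TTT..
TTFTF
TF...
F....
.....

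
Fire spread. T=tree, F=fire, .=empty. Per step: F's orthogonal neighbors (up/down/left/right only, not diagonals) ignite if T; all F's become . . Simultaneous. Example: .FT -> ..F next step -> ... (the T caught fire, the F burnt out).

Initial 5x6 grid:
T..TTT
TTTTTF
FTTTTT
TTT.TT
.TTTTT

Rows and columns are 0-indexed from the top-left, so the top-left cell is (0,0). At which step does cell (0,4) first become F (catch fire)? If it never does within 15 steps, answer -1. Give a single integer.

Step 1: cell (0,4)='T' (+6 fires, +2 burnt)
Step 2: cell (0,4)='F' (+8 fires, +6 burnt)
  -> target ignites at step 2
Step 3: cell (0,4)='.' (+7 fires, +8 burnt)
Step 4: cell (0,4)='.' (+2 fires, +7 burnt)
Step 5: cell (0,4)='.' (+1 fires, +2 burnt)
Step 6: cell (0,4)='.' (+0 fires, +1 burnt)
  fire out at step 6

2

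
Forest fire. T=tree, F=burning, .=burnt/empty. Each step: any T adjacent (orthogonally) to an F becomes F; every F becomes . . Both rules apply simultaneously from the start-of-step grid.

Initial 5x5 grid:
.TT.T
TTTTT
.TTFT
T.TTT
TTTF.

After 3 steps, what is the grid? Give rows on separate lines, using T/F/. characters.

Step 1: 5 trees catch fire, 2 burn out
  .TT.T
  TTTFT
  .TF.F
  T.TFT
  TTF..
Step 2: 6 trees catch fire, 5 burn out
  .TT.T
  TTF.F
  .F...
  T.F.F
  TF...
Step 3: 4 trees catch fire, 6 burn out
  .TF.F
  TF...
  .....
  T....
  F....

.TF.F
TF...
.....
T....
F....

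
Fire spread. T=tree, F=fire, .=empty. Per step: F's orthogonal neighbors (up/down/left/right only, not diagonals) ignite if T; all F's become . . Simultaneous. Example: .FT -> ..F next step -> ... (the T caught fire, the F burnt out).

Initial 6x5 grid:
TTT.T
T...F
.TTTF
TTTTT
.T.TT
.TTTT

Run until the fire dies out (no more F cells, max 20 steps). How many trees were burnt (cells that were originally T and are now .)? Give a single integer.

Answer: 16

Derivation:
Step 1: +3 fires, +2 burnt (F count now 3)
Step 2: +3 fires, +3 burnt (F count now 3)
Step 3: +4 fires, +3 burnt (F count now 4)
Step 4: +2 fires, +4 burnt (F count now 2)
Step 5: +3 fires, +2 burnt (F count now 3)
Step 6: +1 fires, +3 burnt (F count now 1)
Step 7: +0 fires, +1 burnt (F count now 0)
Fire out after step 7
Initially T: 20, now '.': 26
Total burnt (originally-T cells now '.'): 16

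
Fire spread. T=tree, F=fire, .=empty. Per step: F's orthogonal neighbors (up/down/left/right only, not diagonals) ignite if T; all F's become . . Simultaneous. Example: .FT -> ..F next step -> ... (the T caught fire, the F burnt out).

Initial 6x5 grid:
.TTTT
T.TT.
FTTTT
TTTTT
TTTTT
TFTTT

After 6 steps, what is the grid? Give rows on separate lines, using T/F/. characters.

Step 1: 6 trees catch fire, 2 burn out
  .TTTT
  F.TT.
  .FTTT
  FTTTT
  TFTTT
  F.FTT
Step 2: 5 trees catch fire, 6 burn out
  .TTTT
  ..TT.
  ..FTT
  .FTTT
  F.FTT
  ...FT
Step 3: 5 trees catch fire, 5 burn out
  .TTTT
  ..FT.
  ...FT
  ..FTT
  ...FT
  ....F
Step 4: 5 trees catch fire, 5 burn out
  .TFTT
  ...F.
  ....F
  ...FT
  ....F
  .....
Step 5: 3 trees catch fire, 5 burn out
  .F.FT
  .....
  .....
  ....F
  .....
  .....
Step 6: 1 trees catch fire, 3 burn out
  ....F
  .....
  .....
  .....
  .....
  .....

....F
.....
.....
.....
.....
.....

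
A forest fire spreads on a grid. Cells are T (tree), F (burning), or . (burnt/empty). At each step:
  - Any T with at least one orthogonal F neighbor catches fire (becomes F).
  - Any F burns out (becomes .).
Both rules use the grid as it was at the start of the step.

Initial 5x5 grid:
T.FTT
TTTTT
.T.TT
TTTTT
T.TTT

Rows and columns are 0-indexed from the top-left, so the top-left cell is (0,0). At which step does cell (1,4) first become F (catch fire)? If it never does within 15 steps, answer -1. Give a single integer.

Step 1: cell (1,4)='T' (+2 fires, +1 burnt)
Step 2: cell (1,4)='T' (+3 fires, +2 burnt)
Step 3: cell (1,4)='F' (+4 fires, +3 burnt)
  -> target ignites at step 3
Step 4: cell (1,4)='.' (+4 fires, +4 burnt)
Step 5: cell (1,4)='.' (+4 fires, +4 burnt)
Step 6: cell (1,4)='.' (+3 fires, +4 burnt)
Step 7: cell (1,4)='.' (+0 fires, +3 burnt)
  fire out at step 7

3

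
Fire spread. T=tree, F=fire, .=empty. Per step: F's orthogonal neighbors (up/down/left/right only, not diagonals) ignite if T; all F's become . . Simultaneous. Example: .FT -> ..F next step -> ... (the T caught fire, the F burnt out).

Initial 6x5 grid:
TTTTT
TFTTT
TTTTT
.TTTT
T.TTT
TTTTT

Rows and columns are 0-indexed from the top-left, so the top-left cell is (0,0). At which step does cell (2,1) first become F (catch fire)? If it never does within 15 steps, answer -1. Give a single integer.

Step 1: cell (2,1)='F' (+4 fires, +1 burnt)
  -> target ignites at step 1
Step 2: cell (2,1)='.' (+6 fires, +4 burnt)
Step 3: cell (2,1)='.' (+4 fires, +6 burnt)
Step 4: cell (2,1)='.' (+4 fires, +4 burnt)
Step 5: cell (2,1)='.' (+3 fires, +4 burnt)
Step 6: cell (2,1)='.' (+3 fires, +3 burnt)
Step 7: cell (2,1)='.' (+2 fires, +3 burnt)
Step 8: cell (2,1)='.' (+1 fires, +2 burnt)
Step 9: cell (2,1)='.' (+0 fires, +1 burnt)
  fire out at step 9

1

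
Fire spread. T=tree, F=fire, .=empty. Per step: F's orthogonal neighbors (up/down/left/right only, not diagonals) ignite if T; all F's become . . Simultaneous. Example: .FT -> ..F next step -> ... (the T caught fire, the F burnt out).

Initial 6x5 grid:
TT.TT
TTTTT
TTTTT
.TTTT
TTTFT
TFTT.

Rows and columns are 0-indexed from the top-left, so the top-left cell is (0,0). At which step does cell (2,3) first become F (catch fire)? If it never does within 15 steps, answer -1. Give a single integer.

Step 1: cell (2,3)='T' (+7 fires, +2 burnt)
Step 2: cell (2,3)='F' (+5 fires, +7 burnt)
  -> target ignites at step 2
Step 3: cell (2,3)='.' (+4 fires, +5 burnt)
Step 4: cell (2,3)='.' (+5 fires, +4 burnt)
Step 5: cell (2,3)='.' (+3 fires, +5 burnt)
Step 6: cell (2,3)='.' (+1 fires, +3 burnt)
Step 7: cell (2,3)='.' (+0 fires, +1 burnt)
  fire out at step 7

2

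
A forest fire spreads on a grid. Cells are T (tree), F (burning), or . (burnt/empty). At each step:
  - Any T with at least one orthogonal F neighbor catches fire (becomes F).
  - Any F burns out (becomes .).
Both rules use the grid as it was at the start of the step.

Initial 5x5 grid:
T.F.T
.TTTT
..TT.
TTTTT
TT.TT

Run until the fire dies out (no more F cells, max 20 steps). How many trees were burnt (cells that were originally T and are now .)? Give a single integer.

Step 1: +1 fires, +1 burnt (F count now 1)
Step 2: +3 fires, +1 burnt (F count now 3)
Step 3: +3 fires, +3 burnt (F count now 3)
Step 4: +3 fires, +3 burnt (F count now 3)
Step 5: +4 fires, +3 burnt (F count now 4)
Step 6: +2 fires, +4 burnt (F count now 2)
Step 7: +0 fires, +2 burnt (F count now 0)
Fire out after step 7
Initially T: 17, now '.': 24
Total burnt (originally-T cells now '.'): 16

Answer: 16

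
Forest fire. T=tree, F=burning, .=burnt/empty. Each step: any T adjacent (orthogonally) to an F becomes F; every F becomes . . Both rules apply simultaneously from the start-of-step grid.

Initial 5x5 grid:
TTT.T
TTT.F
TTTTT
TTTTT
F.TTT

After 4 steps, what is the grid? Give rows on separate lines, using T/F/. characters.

Step 1: 3 trees catch fire, 2 burn out
  TTT.F
  TTT..
  TTTTF
  FTTTT
  ..TTT
Step 2: 4 trees catch fire, 3 burn out
  TTT..
  TTT..
  FTTF.
  .FTTF
  ..TTT
Step 3: 6 trees catch fire, 4 burn out
  TTT..
  FTT..
  .FF..
  ..FF.
  ..TTF
Step 4: 5 trees catch fire, 6 burn out
  FTT..
  .FF..
  .....
  .....
  ..FF.

FTT..
.FF..
.....
.....
..FF.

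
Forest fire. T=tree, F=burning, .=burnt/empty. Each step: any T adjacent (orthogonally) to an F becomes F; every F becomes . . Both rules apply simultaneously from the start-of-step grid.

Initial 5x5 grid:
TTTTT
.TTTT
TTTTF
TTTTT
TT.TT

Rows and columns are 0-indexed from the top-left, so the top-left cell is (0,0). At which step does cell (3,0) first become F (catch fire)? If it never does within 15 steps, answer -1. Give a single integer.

Step 1: cell (3,0)='T' (+3 fires, +1 burnt)
Step 2: cell (3,0)='T' (+5 fires, +3 burnt)
Step 3: cell (3,0)='T' (+5 fires, +5 burnt)
Step 4: cell (3,0)='T' (+4 fires, +5 burnt)
Step 5: cell (3,0)='F' (+3 fires, +4 burnt)
  -> target ignites at step 5
Step 6: cell (3,0)='.' (+2 fires, +3 burnt)
Step 7: cell (3,0)='.' (+0 fires, +2 burnt)
  fire out at step 7

5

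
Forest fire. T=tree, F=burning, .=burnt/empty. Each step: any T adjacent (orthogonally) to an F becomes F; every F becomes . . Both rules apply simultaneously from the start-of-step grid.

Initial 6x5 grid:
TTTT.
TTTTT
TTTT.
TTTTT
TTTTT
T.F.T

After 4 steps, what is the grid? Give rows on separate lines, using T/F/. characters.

Step 1: 1 trees catch fire, 1 burn out
  TTTT.
  TTTTT
  TTTT.
  TTTTT
  TTFTT
  T...T
Step 2: 3 trees catch fire, 1 burn out
  TTTT.
  TTTTT
  TTTT.
  TTFTT
  TF.FT
  T...T
Step 3: 5 trees catch fire, 3 burn out
  TTTT.
  TTTTT
  TTFT.
  TF.FT
  F...F
  T...T
Step 4: 7 trees catch fire, 5 burn out
  TTTT.
  TTFTT
  TF.F.
  F...F
  .....
  F...F

TTTT.
TTFTT
TF.F.
F...F
.....
F...F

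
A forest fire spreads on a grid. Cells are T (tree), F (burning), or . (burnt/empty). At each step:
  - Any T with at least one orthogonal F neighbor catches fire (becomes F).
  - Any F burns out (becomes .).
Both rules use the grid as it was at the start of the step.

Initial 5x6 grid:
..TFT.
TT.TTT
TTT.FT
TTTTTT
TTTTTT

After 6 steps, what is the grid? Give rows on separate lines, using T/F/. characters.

Step 1: 6 trees catch fire, 2 burn out
  ..F.F.
  TT.FFT
  TTT..F
  TTTTFT
  TTTTTT
Step 2: 4 trees catch fire, 6 burn out
  ......
  TT...F
  TTT...
  TTTF.F
  TTTTFT
Step 3: 3 trees catch fire, 4 burn out
  ......
  TT....
  TTT...
  TTF...
  TTTF.F
Step 4: 3 trees catch fire, 3 burn out
  ......
  TT....
  TTF...
  TF....
  TTF...
Step 5: 3 trees catch fire, 3 burn out
  ......
  TT....
  TF....
  F.....
  TF....
Step 6: 3 trees catch fire, 3 burn out
  ......
  TF....
  F.....
  ......
  F.....

......
TF....
F.....
......
F.....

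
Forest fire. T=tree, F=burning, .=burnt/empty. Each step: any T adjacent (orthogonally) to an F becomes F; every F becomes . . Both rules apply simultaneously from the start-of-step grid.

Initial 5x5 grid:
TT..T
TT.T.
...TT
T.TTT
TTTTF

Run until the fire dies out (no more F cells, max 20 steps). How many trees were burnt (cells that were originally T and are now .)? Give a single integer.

Answer: 11

Derivation:
Step 1: +2 fires, +1 burnt (F count now 2)
Step 2: +3 fires, +2 burnt (F count now 3)
Step 3: +3 fires, +3 burnt (F count now 3)
Step 4: +2 fires, +3 burnt (F count now 2)
Step 5: +1 fires, +2 burnt (F count now 1)
Step 6: +0 fires, +1 burnt (F count now 0)
Fire out after step 6
Initially T: 16, now '.': 20
Total burnt (originally-T cells now '.'): 11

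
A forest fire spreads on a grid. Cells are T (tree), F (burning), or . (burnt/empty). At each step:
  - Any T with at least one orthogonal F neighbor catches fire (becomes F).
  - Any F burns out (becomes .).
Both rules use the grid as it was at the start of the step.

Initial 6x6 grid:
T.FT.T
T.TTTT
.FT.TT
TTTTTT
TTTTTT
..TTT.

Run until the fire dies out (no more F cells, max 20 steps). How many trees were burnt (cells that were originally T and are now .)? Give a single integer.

Answer: 24

Derivation:
Step 1: +4 fires, +2 burnt (F count now 4)
Step 2: +4 fires, +4 burnt (F count now 4)
Step 3: +4 fires, +4 burnt (F count now 4)
Step 4: +5 fires, +4 burnt (F count now 5)
Step 5: +5 fires, +5 burnt (F count now 5)
Step 6: +2 fires, +5 burnt (F count now 2)
Step 7: +0 fires, +2 burnt (F count now 0)
Fire out after step 7
Initially T: 26, now '.': 34
Total burnt (originally-T cells now '.'): 24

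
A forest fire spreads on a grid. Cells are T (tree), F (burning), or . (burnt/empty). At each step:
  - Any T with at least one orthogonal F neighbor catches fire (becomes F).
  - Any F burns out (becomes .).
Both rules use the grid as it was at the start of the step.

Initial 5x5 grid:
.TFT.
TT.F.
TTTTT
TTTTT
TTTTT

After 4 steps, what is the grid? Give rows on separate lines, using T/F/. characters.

Step 1: 3 trees catch fire, 2 burn out
  .F.F.
  TT...
  TTTFT
  TTTTT
  TTTTT
Step 2: 4 trees catch fire, 3 burn out
  .....
  TF...
  TTF.F
  TTTFT
  TTTTT
Step 3: 5 trees catch fire, 4 burn out
  .....
  F....
  TF...
  TTF.F
  TTTFT
Step 4: 4 trees catch fire, 5 burn out
  .....
  .....
  F....
  TF...
  TTF.F

.....
.....
F....
TF...
TTF.F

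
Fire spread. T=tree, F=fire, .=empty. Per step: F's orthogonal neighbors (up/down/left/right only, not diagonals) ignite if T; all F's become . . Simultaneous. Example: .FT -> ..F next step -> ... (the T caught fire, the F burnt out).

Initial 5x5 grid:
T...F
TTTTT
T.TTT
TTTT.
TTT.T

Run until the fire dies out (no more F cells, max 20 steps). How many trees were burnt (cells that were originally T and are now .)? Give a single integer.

Answer: 17

Derivation:
Step 1: +1 fires, +1 burnt (F count now 1)
Step 2: +2 fires, +1 burnt (F count now 2)
Step 3: +2 fires, +2 burnt (F count now 2)
Step 4: +3 fires, +2 burnt (F count now 3)
Step 5: +2 fires, +3 burnt (F count now 2)
Step 6: +4 fires, +2 burnt (F count now 4)
Step 7: +2 fires, +4 burnt (F count now 2)
Step 8: +1 fires, +2 burnt (F count now 1)
Step 9: +0 fires, +1 burnt (F count now 0)
Fire out after step 9
Initially T: 18, now '.': 24
Total burnt (originally-T cells now '.'): 17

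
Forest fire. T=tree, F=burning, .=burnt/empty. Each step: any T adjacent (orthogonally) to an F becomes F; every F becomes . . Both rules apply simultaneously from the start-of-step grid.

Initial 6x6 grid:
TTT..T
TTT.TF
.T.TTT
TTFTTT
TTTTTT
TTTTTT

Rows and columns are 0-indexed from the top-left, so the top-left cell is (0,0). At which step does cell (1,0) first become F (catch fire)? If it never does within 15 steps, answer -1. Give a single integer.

Step 1: cell (1,0)='T' (+6 fires, +2 burnt)
Step 2: cell (1,0)='T' (+9 fires, +6 burnt)
Step 3: cell (1,0)='T' (+6 fires, +9 burnt)
Step 4: cell (1,0)='F' (+6 fires, +6 burnt)
  -> target ignites at step 4
Step 5: cell (1,0)='.' (+2 fires, +6 burnt)
Step 6: cell (1,0)='.' (+0 fires, +2 burnt)
  fire out at step 6

4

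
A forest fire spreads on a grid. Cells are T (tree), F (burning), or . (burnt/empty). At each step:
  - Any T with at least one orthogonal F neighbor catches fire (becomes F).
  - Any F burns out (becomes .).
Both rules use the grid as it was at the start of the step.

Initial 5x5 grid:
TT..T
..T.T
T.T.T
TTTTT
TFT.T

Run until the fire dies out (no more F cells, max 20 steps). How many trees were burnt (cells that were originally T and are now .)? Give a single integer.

Step 1: +3 fires, +1 burnt (F count now 3)
Step 2: +2 fires, +3 burnt (F count now 2)
Step 3: +3 fires, +2 burnt (F count now 3)
Step 4: +2 fires, +3 burnt (F count now 2)
Step 5: +2 fires, +2 burnt (F count now 2)
Step 6: +1 fires, +2 burnt (F count now 1)
Step 7: +1 fires, +1 burnt (F count now 1)
Step 8: +0 fires, +1 burnt (F count now 0)
Fire out after step 8
Initially T: 16, now '.': 23
Total burnt (originally-T cells now '.'): 14

Answer: 14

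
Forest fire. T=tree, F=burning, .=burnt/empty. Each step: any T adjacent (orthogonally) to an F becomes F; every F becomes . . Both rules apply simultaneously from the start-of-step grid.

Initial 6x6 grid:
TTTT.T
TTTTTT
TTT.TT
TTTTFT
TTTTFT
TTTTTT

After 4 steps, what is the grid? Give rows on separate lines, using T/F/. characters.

Step 1: 6 trees catch fire, 2 burn out
  TTTT.T
  TTTTTT
  TTT.FT
  TTTF.F
  TTTF.F
  TTTTFT
Step 2: 6 trees catch fire, 6 burn out
  TTTT.T
  TTTTFT
  TTT..F
  TTF...
  TTF...
  TTTF.F
Step 3: 6 trees catch fire, 6 burn out
  TTTT.T
  TTTF.F
  TTF...
  TF....
  TF....
  TTF...
Step 4: 7 trees catch fire, 6 burn out
  TTTF.F
  TTF...
  TF....
  F.....
  F.....
  TF....

TTTF.F
TTF...
TF....
F.....
F.....
TF....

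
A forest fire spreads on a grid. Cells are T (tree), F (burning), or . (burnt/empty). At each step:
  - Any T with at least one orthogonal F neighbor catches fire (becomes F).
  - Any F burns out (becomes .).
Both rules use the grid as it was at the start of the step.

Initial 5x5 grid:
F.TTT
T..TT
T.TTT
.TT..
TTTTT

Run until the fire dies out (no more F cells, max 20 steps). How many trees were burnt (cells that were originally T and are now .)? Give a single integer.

Step 1: +1 fires, +1 burnt (F count now 1)
Step 2: +1 fires, +1 burnt (F count now 1)
Step 3: +0 fires, +1 burnt (F count now 0)
Fire out after step 3
Initially T: 17, now '.': 10
Total burnt (originally-T cells now '.'): 2

Answer: 2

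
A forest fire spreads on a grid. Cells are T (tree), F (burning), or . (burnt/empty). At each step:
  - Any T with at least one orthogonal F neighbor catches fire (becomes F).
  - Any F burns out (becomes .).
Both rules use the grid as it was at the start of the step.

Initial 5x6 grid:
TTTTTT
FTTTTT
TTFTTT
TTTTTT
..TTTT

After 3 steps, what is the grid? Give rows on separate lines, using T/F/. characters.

Step 1: 7 trees catch fire, 2 burn out
  FTTTTT
  .FFTTT
  FF.FTT
  TTFTTT
  ..TTTT
Step 2: 8 trees catch fire, 7 burn out
  .FFTTT
  ...FTT
  ....FT
  FF.FTT
  ..FTTT
Step 3: 5 trees catch fire, 8 burn out
  ...FTT
  ....FT
  .....F
  ....FT
  ...FTT

...FTT
....FT
.....F
....FT
...FTT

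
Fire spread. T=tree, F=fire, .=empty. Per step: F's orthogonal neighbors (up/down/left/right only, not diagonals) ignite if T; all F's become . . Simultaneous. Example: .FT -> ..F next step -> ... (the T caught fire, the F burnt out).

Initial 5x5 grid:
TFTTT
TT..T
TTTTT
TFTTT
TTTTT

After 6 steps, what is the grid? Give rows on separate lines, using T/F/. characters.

Step 1: 7 trees catch fire, 2 burn out
  F.FTT
  TF..T
  TFTTT
  F.FTT
  TFTTT
Step 2: 7 trees catch fire, 7 burn out
  ...FT
  F...T
  F.FTT
  ...FT
  F.FTT
Step 3: 4 trees catch fire, 7 burn out
  ....F
  ....T
  ...FT
  ....F
  ...FT
Step 4: 3 trees catch fire, 4 burn out
  .....
  ....F
  ....F
  .....
  ....F
Step 5: 0 trees catch fire, 3 burn out
  .....
  .....
  .....
  .....
  .....
Step 6: 0 trees catch fire, 0 burn out
  .....
  .....
  .....
  .....
  .....

.....
.....
.....
.....
.....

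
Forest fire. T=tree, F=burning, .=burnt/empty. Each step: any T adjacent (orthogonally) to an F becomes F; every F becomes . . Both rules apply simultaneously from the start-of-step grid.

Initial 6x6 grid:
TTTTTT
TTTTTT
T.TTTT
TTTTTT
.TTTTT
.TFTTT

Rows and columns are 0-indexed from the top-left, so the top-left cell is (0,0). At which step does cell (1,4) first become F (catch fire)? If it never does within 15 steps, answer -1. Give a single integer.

Step 1: cell (1,4)='T' (+3 fires, +1 burnt)
Step 2: cell (1,4)='T' (+4 fires, +3 burnt)
Step 3: cell (1,4)='T' (+5 fires, +4 burnt)
Step 4: cell (1,4)='T' (+5 fires, +5 burnt)
Step 5: cell (1,4)='T' (+6 fires, +5 burnt)
Step 6: cell (1,4)='F' (+5 fires, +6 burnt)
  -> target ignites at step 6
Step 7: cell (1,4)='.' (+3 fires, +5 burnt)
Step 8: cell (1,4)='.' (+1 fires, +3 burnt)
Step 9: cell (1,4)='.' (+0 fires, +1 burnt)
  fire out at step 9

6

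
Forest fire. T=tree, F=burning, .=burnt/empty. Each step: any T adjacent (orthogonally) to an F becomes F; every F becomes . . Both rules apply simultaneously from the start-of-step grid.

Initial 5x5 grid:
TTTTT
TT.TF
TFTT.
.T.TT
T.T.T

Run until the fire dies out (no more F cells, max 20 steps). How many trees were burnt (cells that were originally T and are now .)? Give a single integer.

Answer: 15

Derivation:
Step 1: +6 fires, +2 burnt (F count now 6)
Step 2: +4 fires, +6 burnt (F count now 4)
Step 3: +3 fires, +4 burnt (F count now 3)
Step 4: +1 fires, +3 burnt (F count now 1)
Step 5: +1 fires, +1 burnt (F count now 1)
Step 6: +0 fires, +1 burnt (F count now 0)
Fire out after step 6
Initially T: 17, now '.': 23
Total burnt (originally-T cells now '.'): 15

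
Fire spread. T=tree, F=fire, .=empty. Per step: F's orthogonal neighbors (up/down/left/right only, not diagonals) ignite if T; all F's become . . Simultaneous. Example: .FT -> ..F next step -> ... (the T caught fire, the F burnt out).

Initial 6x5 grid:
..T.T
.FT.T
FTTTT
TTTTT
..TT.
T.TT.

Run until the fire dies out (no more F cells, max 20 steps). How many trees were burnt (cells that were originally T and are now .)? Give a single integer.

Step 1: +3 fires, +2 burnt (F count now 3)
Step 2: +3 fires, +3 burnt (F count now 3)
Step 3: +2 fires, +3 burnt (F count now 2)
Step 4: +3 fires, +2 burnt (F count now 3)
Step 5: +4 fires, +3 burnt (F count now 4)
Step 6: +2 fires, +4 burnt (F count now 2)
Step 7: +0 fires, +2 burnt (F count now 0)
Fire out after step 7
Initially T: 18, now '.': 29
Total burnt (originally-T cells now '.'): 17

Answer: 17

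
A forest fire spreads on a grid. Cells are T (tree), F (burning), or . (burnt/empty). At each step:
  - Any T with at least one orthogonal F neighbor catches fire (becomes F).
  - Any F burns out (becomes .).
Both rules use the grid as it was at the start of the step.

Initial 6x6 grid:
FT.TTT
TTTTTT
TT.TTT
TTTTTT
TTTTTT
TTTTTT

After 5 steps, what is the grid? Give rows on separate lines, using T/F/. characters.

Step 1: 2 trees catch fire, 1 burn out
  .F.TTT
  FTTTTT
  TT.TTT
  TTTTTT
  TTTTTT
  TTTTTT
Step 2: 2 trees catch fire, 2 burn out
  ...TTT
  .FTTTT
  FT.TTT
  TTTTTT
  TTTTTT
  TTTTTT
Step 3: 3 trees catch fire, 2 burn out
  ...TTT
  ..FTTT
  .F.TTT
  FTTTTT
  TTTTTT
  TTTTTT
Step 4: 3 trees catch fire, 3 burn out
  ...TTT
  ...FTT
  ...TTT
  .FTTTT
  FTTTTT
  TTTTTT
Step 5: 6 trees catch fire, 3 burn out
  ...FTT
  ....FT
  ...FTT
  ..FTTT
  .FTTTT
  FTTTTT

...FTT
....FT
...FTT
..FTTT
.FTTTT
FTTTTT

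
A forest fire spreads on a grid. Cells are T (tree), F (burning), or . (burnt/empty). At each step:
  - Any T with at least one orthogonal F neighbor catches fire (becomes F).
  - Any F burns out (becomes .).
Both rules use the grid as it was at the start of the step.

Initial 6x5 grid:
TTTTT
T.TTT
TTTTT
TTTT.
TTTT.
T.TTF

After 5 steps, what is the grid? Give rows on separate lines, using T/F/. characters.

Step 1: 1 trees catch fire, 1 burn out
  TTTTT
  T.TTT
  TTTTT
  TTTT.
  TTTT.
  T.TF.
Step 2: 2 trees catch fire, 1 burn out
  TTTTT
  T.TTT
  TTTTT
  TTTT.
  TTTF.
  T.F..
Step 3: 2 trees catch fire, 2 burn out
  TTTTT
  T.TTT
  TTTTT
  TTTF.
  TTF..
  T....
Step 4: 3 trees catch fire, 2 burn out
  TTTTT
  T.TTT
  TTTFT
  TTF..
  TF...
  T....
Step 5: 5 trees catch fire, 3 burn out
  TTTTT
  T.TFT
  TTF.F
  TF...
  F....
  T....

TTTTT
T.TFT
TTF.F
TF...
F....
T....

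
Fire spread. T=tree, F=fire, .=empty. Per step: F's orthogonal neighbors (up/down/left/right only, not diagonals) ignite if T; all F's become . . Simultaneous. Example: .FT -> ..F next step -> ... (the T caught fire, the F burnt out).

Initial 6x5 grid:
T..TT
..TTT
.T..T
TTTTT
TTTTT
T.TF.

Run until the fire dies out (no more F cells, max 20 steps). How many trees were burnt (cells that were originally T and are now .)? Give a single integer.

Answer: 19

Derivation:
Step 1: +2 fires, +1 burnt (F count now 2)
Step 2: +3 fires, +2 burnt (F count now 3)
Step 3: +3 fires, +3 burnt (F count now 3)
Step 4: +3 fires, +3 burnt (F count now 3)
Step 5: +4 fires, +3 burnt (F count now 4)
Step 6: +2 fires, +4 burnt (F count now 2)
Step 7: +2 fires, +2 burnt (F count now 2)
Step 8: +0 fires, +2 burnt (F count now 0)
Fire out after step 8
Initially T: 20, now '.': 29
Total burnt (originally-T cells now '.'): 19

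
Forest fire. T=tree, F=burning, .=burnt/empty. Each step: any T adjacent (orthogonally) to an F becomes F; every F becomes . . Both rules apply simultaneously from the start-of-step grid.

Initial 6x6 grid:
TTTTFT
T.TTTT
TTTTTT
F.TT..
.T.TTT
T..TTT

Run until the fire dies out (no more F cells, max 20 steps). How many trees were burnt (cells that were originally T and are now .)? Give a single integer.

Answer: 24

Derivation:
Step 1: +4 fires, +2 burnt (F count now 4)
Step 2: +6 fires, +4 burnt (F count now 6)
Step 3: +6 fires, +6 burnt (F count now 6)
Step 4: +2 fires, +6 burnt (F count now 2)
Step 5: +1 fires, +2 burnt (F count now 1)
Step 6: +2 fires, +1 burnt (F count now 2)
Step 7: +2 fires, +2 burnt (F count now 2)
Step 8: +1 fires, +2 burnt (F count now 1)
Step 9: +0 fires, +1 burnt (F count now 0)
Fire out after step 9
Initially T: 26, now '.': 34
Total burnt (originally-T cells now '.'): 24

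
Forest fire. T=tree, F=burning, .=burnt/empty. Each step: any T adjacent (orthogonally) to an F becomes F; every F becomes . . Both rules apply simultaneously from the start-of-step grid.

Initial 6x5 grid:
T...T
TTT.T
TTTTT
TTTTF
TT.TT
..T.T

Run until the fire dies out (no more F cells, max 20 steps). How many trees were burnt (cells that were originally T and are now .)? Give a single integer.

Answer: 20

Derivation:
Step 1: +3 fires, +1 burnt (F count now 3)
Step 2: +5 fires, +3 burnt (F count now 5)
Step 3: +3 fires, +5 burnt (F count now 3)
Step 4: +4 fires, +3 burnt (F count now 4)
Step 5: +3 fires, +4 burnt (F count now 3)
Step 6: +1 fires, +3 burnt (F count now 1)
Step 7: +1 fires, +1 burnt (F count now 1)
Step 8: +0 fires, +1 burnt (F count now 0)
Fire out after step 8
Initially T: 21, now '.': 29
Total burnt (originally-T cells now '.'): 20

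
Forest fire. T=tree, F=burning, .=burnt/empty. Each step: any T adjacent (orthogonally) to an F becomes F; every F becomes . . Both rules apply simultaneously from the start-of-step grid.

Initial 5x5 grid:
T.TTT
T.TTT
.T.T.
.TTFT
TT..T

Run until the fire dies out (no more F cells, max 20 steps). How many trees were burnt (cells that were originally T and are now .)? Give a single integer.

Answer: 14

Derivation:
Step 1: +3 fires, +1 burnt (F count now 3)
Step 2: +3 fires, +3 burnt (F count now 3)
Step 3: +5 fires, +3 burnt (F count now 5)
Step 4: +3 fires, +5 burnt (F count now 3)
Step 5: +0 fires, +3 burnt (F count now 0)
Fire out after step 5
Initially T: 16, now '.': 23
Total burnt (originally-T cells now '.'): 14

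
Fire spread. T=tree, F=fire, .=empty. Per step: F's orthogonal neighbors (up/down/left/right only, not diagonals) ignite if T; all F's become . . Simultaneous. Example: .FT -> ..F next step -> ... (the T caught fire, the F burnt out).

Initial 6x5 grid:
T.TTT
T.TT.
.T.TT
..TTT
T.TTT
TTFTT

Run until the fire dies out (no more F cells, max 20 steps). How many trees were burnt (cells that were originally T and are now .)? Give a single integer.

Step 1: +3 fires, +1 burnt (F count now 3)
Step 2: +4 fires, +3 burnt (F count now 4)
Step 3: +3 fires, +4 burnt (F count now 3)
Step 4: +2 fires, +3 burnt (F count now 2)
Step 5: +2 fires, +2 burnt (F count now 2)
Step 6: +2 fires, +2 burnt (F count now 2)
Step 7: +2 fires, +2 burnt (F count now 2)
Step 8: +0 fires, +2 burnt (F count now 0)
Fire out after step 8
Initially T: 21, now '.': 27
Total burnt (originally-T cells now '.'): 18

Answer: 18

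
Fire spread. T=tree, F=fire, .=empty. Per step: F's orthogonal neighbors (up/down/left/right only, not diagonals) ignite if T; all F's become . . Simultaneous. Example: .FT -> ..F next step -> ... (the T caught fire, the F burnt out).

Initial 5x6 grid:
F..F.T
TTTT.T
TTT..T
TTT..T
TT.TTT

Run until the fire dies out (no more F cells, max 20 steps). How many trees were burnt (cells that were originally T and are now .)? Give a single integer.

Answer: 12

Derivation:
Step 1: +2 fires, +2 burnt (F count now 2)
Step 2: +3 fires, +2 burnt (F count now 3)
Step 3: +3 fires, +3 burnt (F count now 3)
Step 4: +3 fires, +3 burnt (F count now 3)
Step 5: +1 fires, +3 burnt (F count now 1)
Step 6: +0 fires, +1 burnt (F count now 0)
Fire out after step 6
Initially T: 19, now '.': 23
Total burnt (originally-T cells now '.'): 12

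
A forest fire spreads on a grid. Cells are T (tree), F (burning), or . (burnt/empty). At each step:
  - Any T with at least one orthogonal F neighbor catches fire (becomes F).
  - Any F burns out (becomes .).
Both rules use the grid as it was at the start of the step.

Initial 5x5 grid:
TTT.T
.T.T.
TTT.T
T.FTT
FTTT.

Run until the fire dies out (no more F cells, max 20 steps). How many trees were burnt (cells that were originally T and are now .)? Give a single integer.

Step 1: +5 fires, +2 burnt (F count now 5)
Step 2: +4 fires, +5 burnt (F count now 4)
Step 3: +2 fires, +4 burnt (F count now 2)
Step 4: +1 fires, +2 burnt (F count now 1)
Step 5: +2 fires, +1 burnt (F count now 2)
Step 6: +0 fires, +2 burnt (F count now 0)
Fire out after step 6
Initially T: 16, now '.': 23
Total burnt (originally-T cells now '.'): 14

Answer: 14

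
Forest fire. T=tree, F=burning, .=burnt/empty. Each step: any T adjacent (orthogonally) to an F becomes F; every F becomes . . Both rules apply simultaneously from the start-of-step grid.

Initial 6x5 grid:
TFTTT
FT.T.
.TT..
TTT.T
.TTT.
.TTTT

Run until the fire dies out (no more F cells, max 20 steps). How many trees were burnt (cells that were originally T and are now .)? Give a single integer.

Step 1: +3 fires, +2 burnt (F count now 3)
Step 2: +2 fires, +3 burnt (F count now 2)
Step 3: +4 fires, +2 burnt (F count now 4)
Step 4: +3 fires, +4 burnt (F count now 3)
Step 5: +2 fires, +3 burnt (F count now 2)
Step 6: +2 fires, +2 burnt (F count now 2)
Step 7: +1 fires, +2 burnt (F count now 1)
Step 8: +1 fires, +1 burnt (F count now 1)
Step 9: +0 fires, +1 burnt (F count now 0)
Fire out after step 9
Initially T: 19, now '.': 29
Total burnt (originally-T cells now '.'): 18

Answer: 18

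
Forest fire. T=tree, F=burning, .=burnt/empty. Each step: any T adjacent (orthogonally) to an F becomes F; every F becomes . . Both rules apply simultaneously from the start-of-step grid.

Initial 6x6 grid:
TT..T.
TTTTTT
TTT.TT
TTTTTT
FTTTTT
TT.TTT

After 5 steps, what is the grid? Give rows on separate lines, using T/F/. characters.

Step 1: 3 trees catch fire, 1 burn out
  TT..T.
  TTTTTT
  TTT.TT
  FTTTTT
  .FTTTT
  FT.TTT
Step 2: 4 trees catch fire, 3 burn out
  TT..T.
  TTTTTT
  FTT.TT
  .FTTTT
  ..FTTT
  .F.TTT
Step 3: 4 trees catch fire, 4 burn out
  TT..T.
  FTTTTT
  .FT.TT
  ..FTTT
  ...FTT
  ...TTT
Step 4: 6 trees catch fire, 4 burn out
  FT..T.
  .FTTTT
  ..F.TT
  ...FTT
  ....FT
  ...FTT
Step 5: 5 trees catch fire, 6 burn out
  .F..T.
  ..FTTT
  ....TT
  ....FT
  .....F
  ....FT

.F..T.
..FTTT
....TT
....FT
.....F
....FT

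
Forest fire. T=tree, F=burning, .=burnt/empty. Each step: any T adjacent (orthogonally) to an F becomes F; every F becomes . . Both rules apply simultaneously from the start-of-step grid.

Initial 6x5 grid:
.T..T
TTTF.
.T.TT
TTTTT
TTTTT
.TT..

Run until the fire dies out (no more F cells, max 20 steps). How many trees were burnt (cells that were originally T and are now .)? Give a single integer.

Step 1: +2 fires, +1 burnt (F count now 2)
Step 2: +3 fires, +2 burnt (F count now 3)
Step 3: +6 fires, +3 burnt (F count now 6)
Step 4: +3 fires, +6 burnt (F count now 3)
Step 5: +3 fires, +3 burnt (F count now 3)
Step 6: +2 fires, +3 burnt (F count now 2)
Step 7: +0 fires, +2 burnt (F count now 0)
Fire out after step 7
Initially T: 20, now '.': 29
Total burnt (originally-T cells now '.'): 19

Answer: 19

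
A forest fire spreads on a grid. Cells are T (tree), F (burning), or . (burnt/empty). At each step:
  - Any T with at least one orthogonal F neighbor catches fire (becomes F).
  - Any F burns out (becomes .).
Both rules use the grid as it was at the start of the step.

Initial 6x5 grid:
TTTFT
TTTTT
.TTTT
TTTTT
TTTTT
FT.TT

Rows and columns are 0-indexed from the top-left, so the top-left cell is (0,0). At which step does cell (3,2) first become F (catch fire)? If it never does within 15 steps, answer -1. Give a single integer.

Step 1: cell (3,2)='T' (+5 fires, +2 burnt)
Step 2: cell (3,2)='T' (+6 fires, +5 burnt)
Step 3: cell (3,2)='T' (+7 fires, +6 burnt)
Step 4: cell (3,2)='F' (+5 fires, +7 burnt)
  -> target ignites at step 4
Step 5: cell (3,2)='.' (+2 fires, +5 burnt)
Step 6: cell (3,2)='.' (+1 fires, +2 burnt)
Step 7: cell (3,2)='.' (+0 fires, +1 burnt)
  fire out at step 7

4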